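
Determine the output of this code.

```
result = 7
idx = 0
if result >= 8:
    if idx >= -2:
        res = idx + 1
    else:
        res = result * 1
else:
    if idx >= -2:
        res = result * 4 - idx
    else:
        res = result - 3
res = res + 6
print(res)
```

result=7, idx=0
result >= 8 is False; idx >= -2 is True
→ res = result * 4 - idx = 28
res = 28+6 = 34

34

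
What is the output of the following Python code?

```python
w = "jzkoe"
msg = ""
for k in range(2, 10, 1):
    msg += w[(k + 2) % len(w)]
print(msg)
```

ejzkoejz

k=2: add w[4]='e' → 'e'
k=3: add w[0]='j' → 'ej'
k=4: add w[1]='z' → 'ejz'
k=5: add w[2]='k' → 'ejzk'
k=6: add w[3]='o' → 'ejzko'
k=7: add w[4]='e' → 'ejzkoe'
k=8: add w[0]='j' → 'ejzkoej'
k=9: add w[1]='z' → 'ejzkoejz'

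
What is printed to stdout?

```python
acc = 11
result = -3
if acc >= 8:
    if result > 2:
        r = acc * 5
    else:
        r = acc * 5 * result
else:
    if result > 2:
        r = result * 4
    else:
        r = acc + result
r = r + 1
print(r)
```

-164

acc=11, result=-3
acc >= 8 is True; result > 2 is False
→ r = acc * 5 * result = -165
r = (-165)+1 = -164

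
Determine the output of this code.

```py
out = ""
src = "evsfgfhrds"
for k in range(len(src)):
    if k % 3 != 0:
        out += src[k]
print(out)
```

vsgfrd

k=0: skip
k=1: add 'v' → 'v'
k=2: add 's' → 'vs'
k=3: skip
k=4: add 'g' → 'vsg'
k=5: add 'f' → 'vsgf'
k=6: skip
k=7: add 'r' → 'vsgfr'
k=8: add 'd' → 'vsgfrd'
k=9: skip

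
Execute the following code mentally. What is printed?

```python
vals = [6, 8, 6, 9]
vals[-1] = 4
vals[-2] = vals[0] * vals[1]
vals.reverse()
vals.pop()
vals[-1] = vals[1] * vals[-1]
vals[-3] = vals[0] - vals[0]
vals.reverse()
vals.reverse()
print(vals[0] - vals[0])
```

vals[-1] = 4 → [6, 8, 6, 4]
vals[-2] = vals[0]*vals[1] = 6*8 = 48 → [6, 8, 48, 4]
reverse → [4, 48, 8, 6]
pop() removes 6 → [4, 48, 8]
vals[-1] = vals[1]*vals[-1] = 48*8 = 384 → [4, 48, 384]
vals[-3] = vals[0]-vals[0] = 4-4 = 0 → [0, 48, 384]
reverse → [384, 48, 0]
reverse → [0, 48, 384]
vals[0]-vals[0] = 0-0 = 0

0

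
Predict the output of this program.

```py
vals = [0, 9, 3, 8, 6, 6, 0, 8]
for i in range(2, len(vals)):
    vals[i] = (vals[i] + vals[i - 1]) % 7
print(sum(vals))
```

i=2: vals[2] = (3+9)%7 = 5 → [0, 9, 5, 8, 6, 6, 0, 8]
i=3: vals[3] = (8+5)%7 = 6 → [0, 9, 5, 6, 6, 6, 0, 8]
i=4: vals[4] = (6+6)%7 = 5 → [0, 9, 5, 6, 5, 6, 0, 8]
i=5: vals[5] = (6+5)%7 = 4 → [0, 9, 5, 6, 5, 4, 0, 8]
i=6: vals[6] = (0+4)%7 = 4 → [0, 9, 5, 6, 5, 4, 4, 8]
i=7: vals[7] = (8+4)%7 = 5 → [0, 9, 5, 6, 5, 4, 4, 5]
sum = 38

38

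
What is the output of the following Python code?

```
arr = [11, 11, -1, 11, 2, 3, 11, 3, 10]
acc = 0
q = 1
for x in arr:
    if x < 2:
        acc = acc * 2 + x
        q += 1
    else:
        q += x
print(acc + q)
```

63

x=11: not <2; q=12
x=11: not <2; q=23
x=-1: <2, acc = 0*2+(-1) = -1; q=24
x=11: not <2; q=35
x=2: not <2; q=37
x=3: not <2; q=40
x=11: not <2; q=51
x=3: not <2; q=54
x=10: not <2; q=64
acc+q = (-1)+64 = 63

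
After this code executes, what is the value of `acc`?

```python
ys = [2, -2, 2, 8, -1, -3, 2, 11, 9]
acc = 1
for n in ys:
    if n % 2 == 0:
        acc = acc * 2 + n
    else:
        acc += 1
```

80

n=2: even, acc = 1*2+2 = 4
n=-2: even, acc = 4*2+(-2) = 6
n=2: even, acc = 6*2+2 = 14
n=8: even, acc = 14*2+8 = 36
n=-1: not even, acc = 36+1 = 37
n=-3: not even, acc = 37+1 = 38
n=2: even, acc = 38*2+2 = 78
n=11: not even, acc = 78+1 = 79
n=9: not even, acc = 79+1 = 80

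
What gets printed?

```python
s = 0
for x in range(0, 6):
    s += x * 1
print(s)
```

x=0: s = 0+0*1 = 0
x=1: s = 0+1*1 = 1
x=2: s = 1+2*1 = 3
x=3: s = 3+3*1 = 6
x=4: s = 6+4*1 = 10
x=5: s = 10+5*1 = 15

15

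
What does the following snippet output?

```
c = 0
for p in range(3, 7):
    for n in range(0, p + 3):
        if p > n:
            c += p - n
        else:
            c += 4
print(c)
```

p=3,n=0: 3>0, c = 0+3 = 3
p=3,n=1: 3>1, c = 3+2 = 5
p=3,n=2: 3>2, c = 5+1 = 6
p=3,n=3: not 3>3, c = 6+4 = 10
p=3,n=4: not 3>4, c = 10+4 = 14
p=3,n=5: not 3>5, c = 14+4 = 18
p=4,n=0: 4>0, c = 18+4 = 22
p=4,n=1: 4>1, c = 22+3 = 25
p=4,n=2: 4>2, c = 25+2 = 27
p=4,n=3: 4>3, c = 27+1 = 28
p=4,n=4: not 4>4, c = 28+4 = 32
p=4,n=5: not 4>5, c = 32+4 = 36
p=4,n=6: not 4>6, c = 36+4 = 40
p=5,n=0: 5>0, c = 40+5 = 45
p=5,n=1: 5>1, c = 45+4 = 49
p=5,n=2: 5>2, c = 49+3 = 52
p=5,n=3: 5>3, c = 52+2 = 54
p=5,n=4: 5>4, c = 54+1 = 55
p=5,n=5: not 5>5, c = 55+4 = 59
p=5,n=6: not 5>6, c = 59+4 = 63
p=5,n=7: not 5>7, c = 63+4 = 67
p=6,n=0: 6>0, c = 67+6 = 73
p=6,n=1: 6>1, c = 73+5 = 78
p=6,n=2: 6>2, c = 78+4 = 82
p=6,n=3: 6>3, c = 82+3 = 85
p=6,n=4: 6>4, c = 85+2 = 87
p=6,n=5: 6>5, c = 87+1 = 88
p=6,n=6: not 6>6, c = 88+4 = 92
p=6,n=7: not 6>7, c = 92+4 = 96
p=6,n=8: not 6>8, c = 96+4 = 100

100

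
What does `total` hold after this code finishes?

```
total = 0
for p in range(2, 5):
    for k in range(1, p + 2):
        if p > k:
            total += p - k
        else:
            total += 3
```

28

p=2,k=1: 2>1, total = 0+1 = 1
p=2,k=2: not 2>2, total = 1+3 = 4
p=2,k=3: not 2>3, total = 4+3 = 7
p=3,k=1: 3>1, total = 7+2 = 9
p=3,k=2: 3>2, total = 9+1 = 10
p=3,k=3: not 3>3, total = 10+3 = 13
p=3,k=4: not 3>4, total = 13+3 = 16
p=4,k=1: 4>1, total = 16+3 = 19
p=4,k=2: 4>2, total = 19+2 = 21
p=4,k=3: 4>3, total = 21+1 = 22
p=4,k=4: not 4>4, total = 22+3 = 25
p=4,k=5: not 4>5, total = 25+3 = 28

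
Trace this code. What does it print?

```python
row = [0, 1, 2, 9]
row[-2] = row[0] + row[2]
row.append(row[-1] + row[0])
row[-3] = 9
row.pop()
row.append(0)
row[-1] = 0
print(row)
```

[0, 1, 9, 9, 0]

row[-2] = row[0]+row[2] = 0+2 = 2 → [0, 1, 2, 9]
append row[-1]+row[0] = 9+0 = 9 → [0, 1, 2, 9, 9]
row[-3] = 9 → [0, 1, 9, 9, 9]
pop() removes 9 → [0, 1, 9, 9]
append 0 → [0, 1, 9, 9, 0]
row[-1] = 0 → [0, 1, 9, 9, 0]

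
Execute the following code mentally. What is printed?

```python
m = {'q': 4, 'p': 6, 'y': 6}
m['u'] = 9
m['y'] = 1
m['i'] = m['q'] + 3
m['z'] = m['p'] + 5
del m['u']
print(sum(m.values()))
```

29

m['u'] = 9 → {'q': 4, 'p': 6, 'y': 6, 'u': 9}
m['y'] = 1 → {'q': 4, 'p': 6, 'y': 1, 'u': 9}
m['i'] = m['q']+3 = 7 → {'q': 4, 'p': 6, 'y': 1, 'u': 9, 'i': 7}
m['z'] = m['p']+5 = 11 → {'q': 4, 'p': 6, 'y': 1, 'u': 9, 'i': 7, 'z': 11}
del 'u' → {'q': 4, 'p': 6, 'y': 1, 'i': 7, 'z': 11}
sum of values = 29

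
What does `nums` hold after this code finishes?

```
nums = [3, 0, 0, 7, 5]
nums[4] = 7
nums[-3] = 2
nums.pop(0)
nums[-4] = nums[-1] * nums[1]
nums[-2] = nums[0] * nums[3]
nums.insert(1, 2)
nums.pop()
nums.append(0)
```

nums[4] = 7 → [3, 0, 0, 7, 7]
nums[-3] = 2 → [3, 0, 2, 7, 7]
pop(0) removes 3 → [0, 2, 7, 7]
nums[-4] = nums[-1]*nums[1] = 7*2 = 14 → [14, 2, 7, 7]
nums[-2] = nums[0]*nums[3] = 14*7 = 98 → [14, 2, 98, 7]
insert 2 at 1 → [14, 2, 2, 98, 7]
pop() removes 7 → [14, 2, 2, 98]
append 0 → [14, 2, 2, 98, 0]

[14, 2, 2, 98, 0]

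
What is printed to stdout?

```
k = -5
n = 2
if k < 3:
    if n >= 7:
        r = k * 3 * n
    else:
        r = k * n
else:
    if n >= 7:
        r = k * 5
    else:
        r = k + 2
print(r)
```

k=-5, n=2
k < 3 is True; n >= 7 is False
→ r = k * n = -10

-10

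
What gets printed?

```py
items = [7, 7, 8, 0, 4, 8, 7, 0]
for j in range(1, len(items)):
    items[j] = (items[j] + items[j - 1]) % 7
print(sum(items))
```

32

j=1: items[1] = (7+7)%7 = 0 → [7, 0, 8, 0, 4, 8, 7, 0]
j=2: items[2] = (8+0)%7 = 1 → [7, 0, 1, 0, 4, 8, 7, 0]
j=3: items[3] = (0+1)%7 = 1 → [7, 0, 1, 1, 4, 8, 7, 0]
j=4: items[4] = (4+1)%7 = 5 → [7, 0, 1, 1, 5, 8, 7, 0]
j=5: items[5] = (8+5)%7 = 6 → [7, 0, 1, 1, 5, 6, 7, 0]
j=6: items[6] = (7+6)%7 = 6 → [7, 0, 1, 1, 5, 6, 6, 0]
j=7: items[7] = (0+6)%7 = 6 → [7, 0, 1, 1, 5, 6, 6, 6]
sum = 32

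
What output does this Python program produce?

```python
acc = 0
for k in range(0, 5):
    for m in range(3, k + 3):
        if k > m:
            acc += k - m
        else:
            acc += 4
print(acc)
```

k=1,m=3: not 1>3, acc = 0+4 = 4
k=2,m=3: not 2>3, acc = 4+4 = 8
k=2,m=4: not 2>4, acc = 8+4 = 12
k=3,m=3: not 3>3, acc = 12+4 = 16
k=3,m=4: not 3>4, acc = 16+4 = 20
k=3,m=5: not 3>5, acc = 20+4 = 24
k=4,m=3: 4>3, acc = 24+1 = 25
k=4,m=4: not 4>4, acc = 25+4 = 29
k=4,m=5: not 4>5, acc = 29+4 = 33
k=4,m=6: not 4>6, acc = 33+4 = 37

37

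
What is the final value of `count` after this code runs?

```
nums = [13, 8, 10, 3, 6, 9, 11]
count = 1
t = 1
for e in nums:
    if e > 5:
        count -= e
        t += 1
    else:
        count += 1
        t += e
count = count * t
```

e=13: >5, count = 1-13 = -12; t=2
e=8: >5, count = (-12)-8 = -20; t=3
e=10: >5, count = (-20)-10 = -30; t=4
e=3: not >5, count = (-30)+1 = -29; t=7
e=6: >5, count = (-29)-6 = -35; t=8
e=9: >5, count = (-35)-9 = -44; t=9
e=11: >5, count = (-44)-11 = -55; t=10
count*t = (-55)*10 = -550

-550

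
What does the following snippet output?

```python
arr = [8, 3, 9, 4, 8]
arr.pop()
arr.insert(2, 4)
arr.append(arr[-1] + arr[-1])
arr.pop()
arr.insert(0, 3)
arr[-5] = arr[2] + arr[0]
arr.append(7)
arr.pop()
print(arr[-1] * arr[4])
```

36

pop() removes 8 → [8, 3, 9, 4]
insert 4 at 2 → [8, 3, 4, 9, 4]
append arr[-1]+arr[-1] = 4+4 = 8 → [8, 3, 4, 9, 4, 8]
pop() removes 8 → [8, 3, 4, 9, 4]
insert 3 at 0 → [3, 8, 3, 4, 9, 4]
arr[-5] = arr[2]+arr[0] = 3+3 = 6 → [3, 6, 3, 4, 9, 4]
append 7 → [3, 6, 3, 4, 9, 4, 7]
pop() removes 7 → [3, 6, 3, 4, 9, 4]
arr[-1]*arr[4] = 4*9 = 36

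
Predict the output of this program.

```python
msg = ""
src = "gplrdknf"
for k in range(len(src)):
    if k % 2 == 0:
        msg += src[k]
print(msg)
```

k=0: add 'g' → 'g'
k=1: skip
k=2: add 'l' → 'gl'
k=3: skip
k=4: add 'd' → 'gld'
k=5: skip
k=6: add 'n' → 'gldn'
k=7: skip

gldn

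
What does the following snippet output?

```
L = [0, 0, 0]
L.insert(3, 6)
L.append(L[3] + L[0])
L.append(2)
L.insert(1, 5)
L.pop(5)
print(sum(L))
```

13

insert 6 at 3 → [0, 0, 0, 6]
append L[3]+L[0] = 6+0 = 6 → [0, 0, 0, 6, 6]
append 2 → [0, 0, 0, 6, 6, 2]
insert 5 at 1 → [0, 5, 0, 0, 6, 6, 2]
pop(5) removes 6 → [0, 5, 0, 0, 6, 2]
sum = 13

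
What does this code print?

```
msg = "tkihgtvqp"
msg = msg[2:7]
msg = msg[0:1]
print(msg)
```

slice [2:7] → 'ihgtv'
slice [0:1] → 'i'

i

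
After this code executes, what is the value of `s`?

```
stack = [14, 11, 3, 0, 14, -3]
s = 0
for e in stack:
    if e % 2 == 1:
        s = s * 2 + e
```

e=14: not odd
e=11: odd, s = 0*2+11 = 11
e=3: odd, s = 11*2+3 = 25
e=0: not odd
e=14: not odd
e=-3: odd, s = 25*2+(-3) = 47

47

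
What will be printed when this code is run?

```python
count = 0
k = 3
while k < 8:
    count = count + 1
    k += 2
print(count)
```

k=3: count = 0+1 = 1
k=5: count = 1+1 = 2
k=7: count = 2+1 = 3

3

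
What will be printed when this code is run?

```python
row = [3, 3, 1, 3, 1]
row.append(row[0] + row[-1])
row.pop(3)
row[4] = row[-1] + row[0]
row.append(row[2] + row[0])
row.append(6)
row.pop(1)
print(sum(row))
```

append row[0]+row[-1] = 3+1 = 4 → [3, 3, 1, 3, 1, 4]
pop(3) removes 3 → [3, 3, 1, 1, 4]
row[4] = row[-1]+row[0] = 4+3 = 7 → [3, 3, 1, 1, 7]
append row[2]+row[0] = 1+3 = 4 → [3, 3, 1, 1, 7, 4]
append 6 → [3, 3, 1, 1, 7, 4, 6]
pop(1) removes 3 → [3, 1, 1, 7, 4, 6]
sum = 22

22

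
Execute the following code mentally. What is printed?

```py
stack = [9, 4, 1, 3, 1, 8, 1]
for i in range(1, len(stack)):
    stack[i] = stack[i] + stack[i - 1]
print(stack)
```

[9, 13, 14, 17, 18, 26, 27]

i=1: stack[1] = 4+9 = 13 → [9, 13, 1, 3, 1, 8, 1]
i=2: stack[2] = 1+13 = 14 → [9, 13, 14, 3, 1, 8, 1]
i=3: stack[3] = 3+14 = 17 → [9, 13, 14, 17, 1, 8, 1]
i=4: stack[4] = 1+17 = 18 → [9, 13, 14, 17, 18, 8, 1]
i=5: stack[5] = 8+18 = 26 → [9, 13, 14, 17, 18, 26, 1]
i=6: stack[6] = 1+26 = 27 → [9, 13, 14, 17, 18, 26, 27]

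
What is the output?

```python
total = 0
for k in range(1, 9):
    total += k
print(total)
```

36

k=1: total = 0+1 = 1
k=2: total = 1+2 = 3
k=3: total = 3+3 = 6
k=4: total = 6+4 = 10
k=5: total = 10+5 = 15
k=6: total = 15+6 = 21
k=7: total = 21+7 = 28
k=8: total = 28+8 = 36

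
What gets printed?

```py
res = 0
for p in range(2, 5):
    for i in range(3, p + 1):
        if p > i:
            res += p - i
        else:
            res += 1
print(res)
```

3

p=3,i=3: not 3>3, res = 0+1 = 1
p=4,i=3: 4>3, res = 1+1 = 2
p=4,i=4: not 4>4, res = 2+1 = 3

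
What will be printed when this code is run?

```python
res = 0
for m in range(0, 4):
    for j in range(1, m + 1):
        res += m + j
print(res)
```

24

m=1,j=1: res = 0+2 = 2
m=2,j=1: res = 2+3 = 5
m=2,j=2: res = 5+4 = 9
m=3,j=1: res = 9+4 = 13
m=3,j=2: res = 13+5 = 18
m=3,j=3: res = 18+6 = 24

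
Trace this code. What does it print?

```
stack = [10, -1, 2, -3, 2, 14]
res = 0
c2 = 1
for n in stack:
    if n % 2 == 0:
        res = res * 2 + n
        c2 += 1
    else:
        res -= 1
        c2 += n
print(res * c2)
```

n=10: even, res = 0*2+10 = 10; c2=2
n=-1: not even, res = 10-1 = 9; c2=1
n=2: even, res = 9*2+2 = 20; c2=2
n=-3: not even, res = 20-1 = 19; c2=-1
n=2: even, res = 19*2+2 = 40; c2=0
n=14: even, res = 40*2+14 = 94; c2=1
res*c2 = 94*1 = 94

94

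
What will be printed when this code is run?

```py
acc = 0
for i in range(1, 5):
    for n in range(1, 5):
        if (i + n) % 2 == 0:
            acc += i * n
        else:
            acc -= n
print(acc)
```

i=1,n=1: even sum, acc = 0+1 = 1
i=1,n=2: odd sum, acc = 1-2 = -1
i=1,n=3: even sum, acc = (-1)+3 = 2
i=1,n=4: odd sum, acc = 2-4 = -2
i=2,n=1: odd sum, acc = (-2)-1 = -3
i=2,n=2: even sum, acc = (-3)+4 = 1
i=2,n=3: odd sum, acc = 1-3 = -2
i=2,n=4: even sum, acc = (-2)+8 = 6
i=3,n=1: even sum, acc = 6+3 = 9
i=3,n=2: odd sum, acc = 9-2 = 7
i=3,n=3: even sum, acc = 7+9 = 16
i=3,n=4: odd sum, acc = 16-4 = 12
i=4,n=1: odd sum, acc = 12-1 = 11
i=4,n=2: even sum, acc = 11+8 = 19
i=4,n=3: odd sum, acc = 19-3 = 16
i=4,n=4: even sum, acc = 16+16 = 32

32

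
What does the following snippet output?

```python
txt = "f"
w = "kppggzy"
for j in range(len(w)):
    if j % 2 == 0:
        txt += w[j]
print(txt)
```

j=0: add 'k' → 'fk'
j=1: skip
j=2: add 'p' → 'fkp'
j=3: skip
j=4: add 'g' → 'fkpg'
j=5: skip
j=6: add 'y' → 'fkpgy'

fkpgy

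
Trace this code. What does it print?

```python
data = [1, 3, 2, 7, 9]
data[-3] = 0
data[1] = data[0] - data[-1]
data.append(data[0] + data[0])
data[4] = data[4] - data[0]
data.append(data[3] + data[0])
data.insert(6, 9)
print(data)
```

[1, -8, 0, 7, 8, 2, 9, 8]

data[-3] = 0 → [1, 3, 0, 7, 9]
data[1] = data[0]-data[-1] = 1-9 = -8 → [1, -8, 0, 7, 9]
append data[0]+data[0] = 1+1 = 2 → [1, -8, 0, 7, 9, 2]
data[4] = data[4]-data[0] = 9-1 = 8 → [1, -8, 0, 7, 8, 2]
append data[3]+data[0] = 7+1 = 8 → [1, -8, 0, 7, 8, 2, 8]
insert 9 at 6 → [1, -8, 0, 7, 8, 2, 9, 8]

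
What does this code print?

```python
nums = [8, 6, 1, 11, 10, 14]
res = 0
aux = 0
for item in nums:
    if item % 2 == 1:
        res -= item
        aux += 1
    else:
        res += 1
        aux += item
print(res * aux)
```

item=8: not odd, res = 0+1 = 1; aux=8
item=6: not odd, res = 1+1 = 2; aux=14
item=1: odd, res = 2-1 = 1; aux=15
item=11: odd, res = 1-11 = -10; aux=16
item=10: not odd, res = (-10)+1 = -9; aux=26
item=14: not odd, res = (-9)+1 = -8; aux=40
res*aux = (-8)*40 = -320

-320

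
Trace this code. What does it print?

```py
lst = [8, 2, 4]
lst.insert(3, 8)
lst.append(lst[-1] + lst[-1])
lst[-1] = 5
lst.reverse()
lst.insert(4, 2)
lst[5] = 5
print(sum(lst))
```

insert 8 at 3 → [8, 2, 4, 8]
append lst[-1]+lst[-1] = 8+8 = 16 → [8, 2, 4, 8, 16]
lst[-1] = 5 → [8, 2, 4, 8, 5]
reverse → [5, 8, 4, 2, 8]
insert 2 at 4 → [5, 8, 4, 2, 2, 8]
lst[5] = 5 → [5, 8, 4, 2, 2, 5]
sum = 26

26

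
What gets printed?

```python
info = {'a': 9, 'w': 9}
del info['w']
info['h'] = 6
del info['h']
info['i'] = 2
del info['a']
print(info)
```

del 'w' → {'a': 9}
info['h'] = 6 → {'a': 9, 'h': 6}
del 'h' → {'a': 9}
info['i'] = 2 → {'a': 9, 'i': 2}
del 'a' → {'i': 2}

{'i': 2}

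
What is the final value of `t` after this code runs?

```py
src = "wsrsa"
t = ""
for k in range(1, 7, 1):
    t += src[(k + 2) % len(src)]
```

k=1: add src[3]='s' → 's'
k=2: add src[4]='a' → 'sa'
k=3: add src[0]='w' → 'saw'
k=4: add src[1]='s' → 'saws'
k=5: add src[2]='r' → 'sawsr'
k=6: add src[3]='s' → 'sawsrs'

'sawsrs'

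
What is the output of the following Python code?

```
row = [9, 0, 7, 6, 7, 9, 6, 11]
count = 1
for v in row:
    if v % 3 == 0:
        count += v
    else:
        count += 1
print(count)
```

v=9: %3==0, count = 1+9 = 10
v=0: %3==0, count = 10+0 = 10
v=7: not %3==0, count = 10+1 = 11
v=6: %3==0, count = 11+6 = 17
v=7: not %3==0, count = 17+1 = 18
v=9: %3==0, count = 18+9 = 27
v=6: %3==0, count = 27+6 = 33
v=11: not %3==0, count = 33+1 = 34

34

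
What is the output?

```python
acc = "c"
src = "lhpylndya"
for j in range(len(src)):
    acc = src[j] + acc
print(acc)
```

j=0: prepend 'l' → 'lc'
j=1: prepend 'h' → 'hlc'
j=2: prepend 'p' → 'phlc'
j=3: prepend 'y' → 'yphlc'
j=4: prepend 'l' → 'lyphlc'
j=5: prepend 'n' → 'nlyphlc'
j=6: prepend 'd' → 'dnlyphlc'
j=7: prepend 'y' → 'ydnlyphlc'
j=8: prepend 'a' → 'aydnlyphlc'

aydnlyphlc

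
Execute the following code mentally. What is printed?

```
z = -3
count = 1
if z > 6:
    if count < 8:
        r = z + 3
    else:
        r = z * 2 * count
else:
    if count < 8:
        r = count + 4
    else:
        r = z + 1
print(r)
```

z=-3, count=1
z > 6 is False; count < 8 is True
→ r = count + 4 = 5

5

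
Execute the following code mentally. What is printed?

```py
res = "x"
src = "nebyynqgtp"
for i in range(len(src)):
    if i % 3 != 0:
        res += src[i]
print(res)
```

xebyngt

i=0: skip
i=1: add 'e' → 'xe'
i=2: add 'b' → 'xeb'
i=3: skip
i=4: add 'y' → 'xeby'
i=5: add 'n' → 'xebyn'
i=6: skip
i=7: add 'g' → 'xebyng'
i=8: add 't' → 'xebyngt'
i=9: skip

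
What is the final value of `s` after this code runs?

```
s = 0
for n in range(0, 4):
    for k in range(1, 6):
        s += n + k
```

n=0,k=1: s = 0+1 = 1
n=0,k=2: s = 1+2 = 3
n=0,k=3: s = 3+3 = 6
n=0,k=4: s = 6+4 = 10
n=0,k=5: s = 10+5 = 15
n=1,k=1: s = 15+2 = 17
n=1,k=2: s = 17+3 = 20
n=1,k=3: s = 20+4 = 24
n=1,k=4: s = 24+5 = 29
n=1,k=5: s = 29+6 = 35
n=2,k=1: s = 35+3 = 38
n=2,k=2: s = 38+4 = 42
n=2,k=3: s = 42+5 = 47
n=2,k=4: s = 47+6 = 53
n=2,k=5: s = 53+7 = 60
n=3,k=1: s = 60+4 = 64
n=3,k=2: s = 64+5 = 69
n=3,k=3: s = 69+6 = 75
n=3,k=4: s = 75+7 = 82
n=3,k=5: s = 82+8 = 90

90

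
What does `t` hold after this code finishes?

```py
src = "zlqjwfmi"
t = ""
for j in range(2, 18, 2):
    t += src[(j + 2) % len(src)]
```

j=2: add src[4]='w' → 'w'
j=4: add src[6]='m' → 'wm'
j=6: add src[0]='z' → 'wmz'
j=8: add src[2]='q' → 'wmzq'
j=10: add src[4]='w' → 'wmzqw'
j=12: add src[6]='m' → 'wmzqwm'
j=14: add src[0]='z' → 'wmzqwmz'
j=16: add src[2]='q' → 'wmzqwmzq'

'wmzqwmzq'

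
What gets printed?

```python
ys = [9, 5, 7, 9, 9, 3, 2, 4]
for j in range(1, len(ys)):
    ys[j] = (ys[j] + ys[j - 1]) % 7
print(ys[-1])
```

6

j=1: ys[1] = (5+9)%7 = 0 → [9, 0, 7, 9, 9, 3, 2, 4]
j=2: ys[2] = (7+0)%7 = 0 → [9, 0, 0, 9, 9, 3, 2, 4]
j=3: ys[3] = (9+0)%7 = 2 → [9, 0, 0, 2, 9, 3, 2, 4]
j=4: ys[4] = (9+2)%7 = 4 → [9, 0, 0, 2, 4, 3, 2, 4]
j=5: ys[5] = (3+4)%7 = 0 → [9, 0, 0, 2, 4, 0, 2, 4]
j=6: ys[6] = (2+0)%7 = 2 → [9, 0, 0, 2, 4, 0, 2, 4]
j=7: ys[7] = (4+2)%7 = 6 → [9, 0, 0, 2, 4, 0, 2, 6]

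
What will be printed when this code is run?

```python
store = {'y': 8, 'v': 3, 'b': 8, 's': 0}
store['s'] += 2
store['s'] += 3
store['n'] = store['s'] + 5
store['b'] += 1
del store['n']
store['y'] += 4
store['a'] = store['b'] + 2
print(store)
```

store['s'] = 0+2 = 2 → {'y': 8, 'v': 3, 'b': 8, 's': 2}
store['s'] = 2+3 = 5 → {'y': 8, 'v': 3, 'b': 8, 's': 5}
store['n'] = store['s']+5 = 10 → {'y': 8, 'v': 3, 'b': 8, 's': 5, 'n': 10}
store['b'] = 8+1 = 9 → {'y': 8, 'v': 3, 'b': 9, 's': 5, 'n': 10}
del 'n' → {'y': 8, 'v': 3, 'b': 9, 's': 5}
store['y'] = 8+4 = 12 → {'y': 12, 'v': 3, 'b': 9, 's': 5}
store['a'] = store['b']+2 = 11 → {'y': 12, 'v': 3, 'b': 9, 's': 5, 'a': 11}

{'y': 12, 'v': 3, 'b': 9, 's': 5, 'a': 11}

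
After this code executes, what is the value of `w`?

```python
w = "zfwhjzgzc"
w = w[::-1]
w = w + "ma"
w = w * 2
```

'czgzjhwfzmaczgzjhwfzma'

reverse → 'czgzjhwfz'
+ 'ma' → 'czgzjhwfzma'
repeat ×2 → 'czgzjhwfzmaczgzjhwfzma'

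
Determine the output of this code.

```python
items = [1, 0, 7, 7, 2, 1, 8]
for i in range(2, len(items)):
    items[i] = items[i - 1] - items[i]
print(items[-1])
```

i=2: items[2] = 0-7 = -7 → [1, 0, -7, 7, 2, 1, 8]
i=3: items[3] = (-7)-7 = -14 → [1, 0, -7, -14, 2, 1, 8]
i=4: items[4] = (-14)-2 = -16 → [1, 0, -7, -14, -16, 1, 8]
i=5: items[5] = (-16)-1 = -17 → [1, 0, -7, -14, -16, -17, 8]
i=6: items[6] = (-17)-8 = -25 → [1, 0, -7, -14, -16, -17, -25]

-25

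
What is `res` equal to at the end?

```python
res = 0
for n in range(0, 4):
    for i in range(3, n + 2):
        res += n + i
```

18

n=2,i=3: res = 0+5 = 5
n=3,i=3: res = 5+6 = 11
n=3,i=4: res = 11+7 = 18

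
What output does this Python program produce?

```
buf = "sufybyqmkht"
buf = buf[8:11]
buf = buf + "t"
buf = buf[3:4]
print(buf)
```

t

slice [8:11] → 'kht'
+ 't' → 'khtt'
slice [3:4] → 't'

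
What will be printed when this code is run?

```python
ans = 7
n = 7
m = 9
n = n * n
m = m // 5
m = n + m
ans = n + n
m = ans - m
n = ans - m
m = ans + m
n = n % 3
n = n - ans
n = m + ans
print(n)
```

n = 7*7 = 49
m = 9//5 = 1
m = 49+1 = 50
ans = 49+49 = 98
m = 98-50 = 48
n = 98-48 = 50
m = 98+48 = 146
n = 50%3 = 2
n = 2-98 = -96
n = 146+98 = 244

244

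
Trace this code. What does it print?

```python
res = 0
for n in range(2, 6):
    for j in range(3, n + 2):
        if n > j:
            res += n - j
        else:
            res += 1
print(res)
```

n=2,j=3: not 2>3, res = 0+1 = 1
n=3,j=3: not 3>3, res = 1+1 = 2
n=3,j=4: not 3>4, res = 2+1 = 3
n=4,j=3: 4>3, res = 3+1 = 4
n=4,j=4: not 4>4, res = 4+1 = 5
n=4,j=5: not 4>5, res = 5+1 = 6
n=5,j=3: 5>3, res = 6+2 = 8
n=5,j=4: 5>4, res = 8+1 = 9
n=5,j=5: not 5>5, res = 9+1 = 10
n=5,j=6: not 5>6, res = 10+1 = 11

11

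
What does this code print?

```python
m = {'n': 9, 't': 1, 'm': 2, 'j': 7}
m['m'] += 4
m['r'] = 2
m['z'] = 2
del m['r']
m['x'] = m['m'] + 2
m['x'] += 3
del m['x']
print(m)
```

m['m'] = 2+4 = 6 → {'n': 9, 't': 1, 'm': 6, 'j': 7}
m['r'] = 2 → {'n': 9, 't': 1, 'm': 6, 'j': 7, 'r': 2}
m['z'] = 2 → {'n': 9, 't': 1, 'm': 6, 'j': 7, 'r': 2, 'z': 2}
del 'r' → {'n': 9, 't': 1, 'm': 6, 'j': 7, 'z': 2}
m['x'] = m['m']+2 = 8 → {'n': 9, 't': 1, 'm': 6, 'j': 7, 'z': 2, 'x': 8}
m['x'] = 8+3 = 11 → {'n': 9, 't': 1, 'm': 6, 'j': 7, 'z': 2, 'x': 11}
del 'x' → {'n': 9, 't': 1, 'm': 6, 'j': 7, 'z': 2}

{'n': 9, 't': 1, 'm': 6, 'j': 7, 'z': 2}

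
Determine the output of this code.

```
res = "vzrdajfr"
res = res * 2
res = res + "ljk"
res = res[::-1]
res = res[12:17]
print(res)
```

fjadr

repeat ×2 → 'vzrdajfrvzrdajfr'
+ 'ljk' → 'vzrdajfrvzrdajfrljk'
reverse → 'kjlrfjadrzvrfjadrzv'
slice [12:17] → 'fjadr'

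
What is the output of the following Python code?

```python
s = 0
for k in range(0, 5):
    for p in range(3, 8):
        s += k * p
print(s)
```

250

k=0,p=3: s = 0+0 = 0
k=0,p=4: s = 0+0 = 0
k=0,p=5: s = 0+0 = 0
k=0,p=6: s = 0+0 = 0
k=0,p=7: s = 0+0 = 0
k=1,p=3: s = 0+3 = 3
k=1,p=4: s = 3+4 = 7
k=1,p=5: s = 7+5 = 12
k=1,p=6: s = 12+6 = 18
k=1,p=7: s = 18+7 = 25
k=2,p=3: s = 25+6 = 31
k=2,p=4: s = 31+8 = 39
k=2,p=5: s = 39+10 = 49
k=2,p=6: s = 49+12 = 61
k=2,p=7: s = 61+14 = 75
k=3,p=3: s = 75+9 = 84
k=3,p=4: s = 84+12 = 96
k=3,p=5: s = 96+15 = 111
k=3,p=6: s = 111+18 = 129
k=3,p=7: s = 129+21 = 150
k=4,p=3: s = 150+12 = 162
k=4,p=4: s = 162+16 = 178
k=4,p=5: s = 178+20 = 198
k=4,p=6: s = 198+24 = 222
k=4,p=7: s = 222+28 = 250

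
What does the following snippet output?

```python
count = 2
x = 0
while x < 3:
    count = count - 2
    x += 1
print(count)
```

x=0: count = 2-2 = 0
x=1: count = 0-2 = -2
x=2: count = (-2)-2 = -4

-4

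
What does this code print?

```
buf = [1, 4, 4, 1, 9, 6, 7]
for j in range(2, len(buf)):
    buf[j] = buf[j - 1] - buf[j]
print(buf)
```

[1, 4, 0, -1, -10, -16, -23]

j=2: buf[2] = 4-4 = 0 → [1, 4, 0, 1, 9, 6, 7]
j=3: buf[3] = 0-1 = -1 → [1, 4, 0, -1, 9, 6, 7]
j=4: buf[4] = (-1)-9 = -10 → [1, 4, 0, -1, -10, 6, 7]
j=5: buf[5] = (-10)-6 = -16 → [1, 4, 0, -1, -10, -16, 7]
j=6: buf[6] = (-16)-7 = -23 → [1, 4, 0, -1, -10, -16, -23]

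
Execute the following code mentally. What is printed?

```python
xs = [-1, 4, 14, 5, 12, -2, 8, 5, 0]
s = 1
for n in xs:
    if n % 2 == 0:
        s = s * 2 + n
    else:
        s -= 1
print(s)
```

438

n=-1: not even, s = 1-1 = 0
n=4: even, s = 0*2+4 = 4
n=14: even, s = 4*2+14 = 22
n=5: not even, s = 22-1 = 21
n=12: even, s = 21*2+12 = 54
n=-2: even, s = 54*2+(-2) = 106
n=8: even, s = 106*2+8 = 220
n=5: not even, s = 220-1 = 219
n=0: even, s = 219*2+0 = 438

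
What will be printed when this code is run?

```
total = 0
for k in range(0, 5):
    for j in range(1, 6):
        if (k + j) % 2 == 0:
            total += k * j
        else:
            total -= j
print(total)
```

k=0,j=1: odd sum, total = 0-1 = -1
k=0,j=2: even sum, total = (-1)+0 = -1
k=0,j=3: odd sum, total = (-1)-3 = -4
k=0,j=4: even sum, total = (-4)+0 = -4
k=0,j=5: odd sum, total = (-4)-5 = -9
k=1,j=1: even sum, total = (-9)+1 = -8
k=1,j=2: odd sum, total = (-8)-2 = -10
k=1,j=3: even sum, total = (-10)+3 = -7
k=1,j=4: odd sum, total = (-7)-4 = -11
k=1,j=5: even sum, total = (-11)+5 = -6
k=2,j=1: odd sum, total = (-6)-1 = -7
k=2,j=2: even sum, total = (-7)+4 = -3
k=2,j=3: odd sum, total = (-3)-3 = -6
k=2,j=4: even sum, total = (-6)+8 = 2
k=2,j=5: odd sum, total = 2-5 = -3
k=3,j=1: even sum, total = (-3)+3 = 0
k=3,j=2: odd sum, total = 0-2 = -2
k=3,j=3: even sum, total = (-2)+9 = 7
k=3,j=4: odd sum, total = 7-4 = 3
k=3,j=5: even sum, total = 3+15 = 18
k=4,j=1: odd sum, total = 18-1 = 17
k=4,j=2: even sum, total = 17+8 = 25
k=4,j=3: odd sum, total = 25-3 = 22
k=4,j=4: even sum, total = 22+16 = 38
k=4,j=5: odd sum, total = 38-5 = 33

33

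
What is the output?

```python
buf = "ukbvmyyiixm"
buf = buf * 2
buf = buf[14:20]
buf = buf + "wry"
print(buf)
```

repeat ×2 → 'ukbvmyyiixmukbvmyyiixm'
slice [14:20] → 'vmyyii'
+ 'wry' → 'vmyyiiwry'

vmyyiiwry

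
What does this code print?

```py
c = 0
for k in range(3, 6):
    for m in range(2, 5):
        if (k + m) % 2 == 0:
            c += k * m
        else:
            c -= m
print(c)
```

33

k=3,m=2: odd sum, c = 0-2 = -2
k=3,m=3: even sum, c = (-2)+9 = 7
k=3,m=4: odd sum, c = 7-4 = 3
k=4,m=2: even sum, c = 3+8 = 11
k=4,m=3: odd sum, c = 11-3 = 8
k=4,m=4: even sum, c = 8+16 = 24
k=5,m=2: odd sum, c = 24-2 = 22
k=5,m=3: even sum, c = 22+15 = 37
k=5,m=4: odd sum, c = 37-4 = 33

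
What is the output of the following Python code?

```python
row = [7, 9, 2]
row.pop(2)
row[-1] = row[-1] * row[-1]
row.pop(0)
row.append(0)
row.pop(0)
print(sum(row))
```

0

pop(2) removes 2 → [7, 9]
row[-1] = row[-1]*row[-1] = 9*9 = 81 → [7, 81]
pop(0) removes 7 → [81]
append 0 → [81, 0]
pop(0) removes 81 → [0]
sum = 0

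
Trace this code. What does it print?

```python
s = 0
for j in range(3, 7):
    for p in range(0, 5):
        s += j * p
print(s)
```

j=3,p=0: s = 0+0 = 0
j=3,p=1: s = 0+3 = 3
j=3,p=2: s = 3+6 = 9
j=3,p=3: s = 9+9 = 18
j=3,p=4: s = 18+12 = 30
j=4,p=0: s = 30+0 = 30
j=4,p=1: s = 30+4 = 34
j=4,p=2: s = 34+8 = 42
j=4,p=3: s = 42+12 = 54
j=4,p=4: s = 54+16 = 70
j=5,p=0: s = 70+0 = 70
j=5,p=1: s = 70+5 = 75
j=5,p=2: s = 75+10 = 85
j=5,p=3: s = 85+15 = 100
j=5,p=4: s = 100+20 = 120
j=6,p=0: s = 120+0 = 120
j=6,p=1: s = 120+6 = 126
j=6,p=2: s = 126+12 = 138
j=6,p=3: s = 138+18 = 156
j=6,p=4: s = 156+24 = 180

180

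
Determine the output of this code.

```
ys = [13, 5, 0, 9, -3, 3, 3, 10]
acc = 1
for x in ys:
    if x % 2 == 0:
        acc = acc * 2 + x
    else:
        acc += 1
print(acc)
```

x=13: not even, acc = 1+1 = 2
x=5: not even, acc = 2+1 = 3
x=0: even, acc = 3*2+0 = 6
x=9: not even, acc = 6+1 = 7
x=-3: not even, acc = 7+1 = 8
x=3: not even, acc = 8+1 = 9
x=3: not even, acc = 9+1 = 10
x=10: even, acc = 10*2+10 = 30

30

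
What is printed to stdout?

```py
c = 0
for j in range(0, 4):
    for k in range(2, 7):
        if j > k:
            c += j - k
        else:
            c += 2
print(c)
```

39

j=0,k=2: not 0>2, c = 0+2 = 2
j=0,k=3: not 0>3, c = 2+2 = 4
j=0,k=4: not 0>4, c = 4+2 = 6
j=0,k=5: not 0>5, c = 6+2 = 8
j=0,k=6: not 0>6, c = 8+2 = 10
j=1,k=2: not 1>2, c = 10+2 = 12
j=1,k=3: not 1>3, c = 12+2 = 14
j=1,k=4: not 1>4, c = 14+2 = 16
j=1,k=5: not 1>5, c = 16+2 = 18
j=1,k=6: not 1>6, c = 18+2 = 20
j=2,k=2: not 2>2, c = 20+2 = 22
j=2,k=3: not 2>3, c = 22+2 = 24
j=2,k=4: not 2>4, c = 24+2 = 26
j=2,k=5: not 2>5, c = 26+2 = 28
j=2,k=6: not 2>6, c = 28+2 = 30
j=3,k=2: 3>2, c = 30+1 = 31
j=3,k=3: not 3>3, c = 31+2 = 33
j=3,k=4: not 3>4, c = 33+2 = 35
j=3,k=5: not 3>5, c = 35+2 = 37
j=3,k=6: not 3>6, c = 37+2 = 39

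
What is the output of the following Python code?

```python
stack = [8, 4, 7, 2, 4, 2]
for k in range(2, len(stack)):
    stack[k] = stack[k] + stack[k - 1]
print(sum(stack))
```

72

k=2: stack[2] = 7+4 = 11 → [8, 4, 11, 2, 4, 2]
k=3: stack[3] = 2+11 = 13 → [8, 4, 11, 13, 4, 2]
k=4: stack[4] = 4+13 = 17 → [8, 4, 11, 13, 17, 2]
k=5: stack[5] = 2+17 = 19 → [8, 4, 11, 13, 17, 19]
sum = 72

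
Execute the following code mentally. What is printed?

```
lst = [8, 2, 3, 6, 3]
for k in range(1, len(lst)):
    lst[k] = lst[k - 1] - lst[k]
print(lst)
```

k=1: lst[1] = 8-2 = 6 → [8, 6, 3, 6, 3]
k=2: lst[2] = 6-3 = 3 → [8, 6, 3, 6, 3]
k=3: lst[3] = 3-6 = -3 → [8, 6, 3, -3, 3]
k=4: lst[4] = (-3)-3 = -6 → [8, 6, 3, -3, -6]

[8, 6, 3, -3, -6]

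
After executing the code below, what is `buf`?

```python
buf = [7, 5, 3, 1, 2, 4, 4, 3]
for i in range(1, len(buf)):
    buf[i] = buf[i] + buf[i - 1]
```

i=1: buf[1] = 5+7 = 12 → [7, 12, 3, 1, 2, 4, 4, 3]
i=2: buf[2] = 3+12 = 15 → [7, 12, 15, 1, 2, 4, 4, 3]
i=3: buf[3] = 1+15 = 16 → [7, 12, 15, 16, 2, 4, 4, 3]
i=4: buf[4] = 2+16 = 18 → [7, 12, 15, 16, 18, 4, 4, 3]
i=5: buf[5] = 4+18 = 22 → [7, 12, 15, 16, 18, 22, 4, 3]
i=6: buf[6] = 4+22 = 26 → [7, 12, 15, 16, 18, 22, 26, 3]
i=7: buf[7] = 3+26 = 29 → [7, 12, 15, 16, 18, 22, 26, 29]

[7, 12, 15, 16, 18, 22, 26, 29]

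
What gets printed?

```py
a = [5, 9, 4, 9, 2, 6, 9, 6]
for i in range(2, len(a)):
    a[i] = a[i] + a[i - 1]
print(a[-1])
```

45

i=2: a[2] = 4+9 = 13 → [5, 9, 13, 9, 2, 6, 9, 6]
i=3: a[3] = 9+13 = 22 → [5, 9, 13, 22, 2, 6, 9, 6]
i=4: a[4] = 2+22 = 24 → [5, 9, 13, 22, 24, 6, 9, 6]
i=5: a[5] = 6+24 = 30 → [5, 9, 13, 22, 24, 30, 9, 6]
i=6: a[6] = 9+30 = 39 → [5, 9, 13, 22, 24, 30, 39, 6]
i=7: a[7] = 6+39 = 45 → [5, 9, 13, 22, 24, 30, 39, 45]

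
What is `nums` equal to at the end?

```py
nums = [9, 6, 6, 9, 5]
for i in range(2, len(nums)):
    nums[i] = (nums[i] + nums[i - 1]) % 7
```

[9, 6, 5, 0, 5]

i=2: nums[2] = (6+6)%7 = 5 → [9, 6, 5, 9, 5]
i=3: nums[3] = (9+5)%7 = 0 → [9, 6, 5, 0, 5]
i=4: nums[4] = (5+0)%7 = 5 → [9, 6, 5, 0, 5]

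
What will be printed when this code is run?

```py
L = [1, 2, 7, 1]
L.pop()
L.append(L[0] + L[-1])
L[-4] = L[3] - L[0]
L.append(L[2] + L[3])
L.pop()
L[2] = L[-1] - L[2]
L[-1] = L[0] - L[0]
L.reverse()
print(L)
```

[0, 1, 2, 7]

pop() removes 1 → [1, 2, 7]
append L[0]+L[-1] = 1+7 = 8 → [1, 2, 7, 8]
L[-4] = L[3]-L[0] = 8-1 = 7 → [7, 2, 7, 8]
append L[2]+L[3] = 7+8 = 15 → [7, 2, 7, 8, 15]
pop() removes 15 → [7, 2, 7, 8]
L[2] = L[-1]-L[2] = 8-7 = 1 → [7, 2, 1, 8]
L[-1] = L[0]-L[0] = 7-7 = 0 → [7, 2, 1, 0]
reverse → [0, 1, 2, 7]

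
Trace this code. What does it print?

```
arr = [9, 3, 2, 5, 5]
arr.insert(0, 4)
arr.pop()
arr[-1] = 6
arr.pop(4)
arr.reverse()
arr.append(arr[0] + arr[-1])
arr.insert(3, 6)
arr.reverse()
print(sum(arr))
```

30

insert 4 at 0 → [4, 9, 3, 2, 5, 5]
pop() removes 5 → [4, 9, 3, 2, 5]
arr[-1] = 6 → [4, 9, 3, 2, 6]
pop(4) removes 6 → [4, 9, 3, 2]
reverse → [2, 3, 9, 4]
append arr[0]+arr[-1] = 2+4 = 6 → [2, 3, 9, 4, 6]
insert 6 at 3 → [2, 3, 9, 6, 4, 6]
reverse → [6, 4, 6, 9, 3, 2]
sum = 30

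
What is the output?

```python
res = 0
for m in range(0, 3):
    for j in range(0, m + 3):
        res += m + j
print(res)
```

33

m=0,j=0: res = 0+0 = 0
m=0,j=1: res = 0+1 = 1
m=0,j=2: res = 1+2 = 3
m=1,j=0: res = 3+1 = 4
m=1,j=1: res = 4+2 = 6
m=1,j=2: res = 6+3 = 9
m=1,j=3: res = 9+4 = 13
m=2,j=0: res = 13+2 = 15
m=2,j=1: res = 15+3 = 18
m=2,j=2: res = 18+4 = 22
m=2,j=3: res = 22+5 = 27
m=2,j=4: res = 27+6 = 33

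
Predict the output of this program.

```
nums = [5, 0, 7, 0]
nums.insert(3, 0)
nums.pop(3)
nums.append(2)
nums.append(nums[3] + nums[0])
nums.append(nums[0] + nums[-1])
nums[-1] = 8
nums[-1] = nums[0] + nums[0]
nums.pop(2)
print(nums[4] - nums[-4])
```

insert 0 at 3 → [5, 0, 7, 0, 0]
pop(3) removes 0 → [5, 0, 7, 0]
append 2 → [5, 0, 7, 0, 2]
append nums[3]+nums[0] = 0+5 = 5 → [5, 0, 7, 0, 2, 5]
append nums[0]+nums[-1] = 5+5 = 10 → [5, 0, 7, 0, 2, 5, 10]
nums[-1] = 8 → [5, 0, 7, 0, 2, 5, 8]
nums[-1] = nums[0]+nums[0] = 5+5 = 10 → [5, 0, 7, 0, 2, 5, 10]
pop(2) removes 7 → [5, 0, 0, 2, 5, 10]
nums[4]-nums[-4] = 5-0 = 5

5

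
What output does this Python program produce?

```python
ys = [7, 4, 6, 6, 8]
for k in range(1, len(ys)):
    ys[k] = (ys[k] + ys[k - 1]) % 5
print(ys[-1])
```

k=1: ys[1] = (4+7)%5 = 1 → [7, 1, 6, 6, 8]
k=2: ys[2] = (6+1)%5 = 2 → [7, 1, 2, 6, 8]
k=3: ys[3] = (6+2)%5 = 3 → [7, 1, 2, 3, 8]
k=4: ys[4] = (8+3)%5 = 1 → [7, 1, 2, 3, 1]

1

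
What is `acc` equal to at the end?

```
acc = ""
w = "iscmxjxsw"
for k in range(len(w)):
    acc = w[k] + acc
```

k=0: prepend 'i' → 'i'
k=1: prepend 's' → 'si'
k=2: prepend 'c' → 'csi'
k=3: prepend 'm' → 'mcsi'
k=4: prepend 'x' → 'xmcsi'
k=5: prepend 'j' → 'jxmcsi'
k=6: prepend 'x' → 'xjxmcsi'
k=7: prepend 's' → 'sxjxmcsi'
k=8: prepend 'w' → 'wsxjxmcsi'

'wsxjxmcsi'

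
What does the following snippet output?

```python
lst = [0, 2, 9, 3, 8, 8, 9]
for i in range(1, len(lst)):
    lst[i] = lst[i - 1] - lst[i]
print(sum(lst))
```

i=1: lst[1] = 0-2 = -2 → [0, -2, 9, 3, 8, 8, 9]
i=2: lst[2] = (-2)-9 = -11 → [0, -2, -11, 3, 8, 8, 9]
i=3: lst[3] = (-11)-3 = -14 → [0, -2, -11, -14, 8, 8, 9]
i=4: lst[4] = (-14)-8 = -22 → [0, -2, -11, -14, -22, 8, 9]
i=5: lst[5] = (-22)-8 = -30 → [0, -2, -11, -14, -22, -30, 9]
i=6: lst[6] = (-30)-9 = -39 → [0, -2, -11, -14, -22, -30, -39]
sum = -118

-118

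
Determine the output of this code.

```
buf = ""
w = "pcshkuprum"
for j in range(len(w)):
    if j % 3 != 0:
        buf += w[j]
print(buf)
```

cskuru

j=0: skip
j=1: add 'c' → 'c'
j=2: add 's' → 'cs'
j=3: skip
j=4: add 'k' → 'csk'
j=5: add 'u' → 'csku'
j=6: skip
j=7: add 'r' → 'cskur'
j=8: add 'u' → 'cskuru'
j=9: skip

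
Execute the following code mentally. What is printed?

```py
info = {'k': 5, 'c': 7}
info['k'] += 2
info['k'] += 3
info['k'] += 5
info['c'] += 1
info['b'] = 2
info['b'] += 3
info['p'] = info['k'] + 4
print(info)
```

info['k'] = 5+2 = 7 → {'k': 7, 'c': 7}
info['k'] = 7+3 = 10 → {'k': 10, 'c': 7}
info['k'] = 10+5 = 15 → {'k': 15, 'c': 7}
info['c'] = 7+1 = 8 → {'k': 15, 'c': 8}
info['b'] = 2 → {'k': 15, 'c': 8, 'b': 2}
info['b'] = 2+3 = 5 → {'k': 15, 'c': 8, 'b': 5}
info['p'] = info['k']+4 = 19 → {'k': 15, 'c': 8, 'b': 5, 'p': 19}

{'k': 15, 'c': 8, 'b': 5, 'p': 19}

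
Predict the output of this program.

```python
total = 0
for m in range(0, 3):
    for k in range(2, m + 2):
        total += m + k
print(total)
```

12

m=1,k=2: total = 0+3 = 3
m=2,k=2: total = 3+4 = 7
m=2,k=3: total = 7+5 = 12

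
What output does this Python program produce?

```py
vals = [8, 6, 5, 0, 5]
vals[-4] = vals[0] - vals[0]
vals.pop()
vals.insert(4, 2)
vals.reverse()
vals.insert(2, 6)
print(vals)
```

[2, 0, 6, 5, 0, 8]

vals[-4] = vals[0]-vals[0] = 8-8 = 0 → [8, 0, 5, 0, 5]
pop() removes 5 → [8, 0, 5, 0]
insert 2 at 4 → [8, 0, 5, 0, 2]
reverse → [2, 0, 5, 0, 8]
insert 6 at 2 → [2, 0, 6, 5, 0, 8]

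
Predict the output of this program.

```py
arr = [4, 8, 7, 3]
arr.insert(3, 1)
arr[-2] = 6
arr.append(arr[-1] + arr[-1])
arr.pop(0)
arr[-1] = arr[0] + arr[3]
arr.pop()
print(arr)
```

insert 1 at 3 → [4, 8, 7, 1, 3]
arr[-2] = 6 → [4, 8, 7, 6, 3]
append arr[-1]+arr[-1] = 3+3 = 6 → [4, 8, 7, 6, 3, 6]
pop(0) removes 4 → [8, 7, 6, 3, 6]
arr[-1] = arr[0]+arr[3] = 8+3 = 11 → [8, 7, 6, 3, 11]
pop() removes 11 → [8, 7, 6, 3]

[8, 7, 6, 3]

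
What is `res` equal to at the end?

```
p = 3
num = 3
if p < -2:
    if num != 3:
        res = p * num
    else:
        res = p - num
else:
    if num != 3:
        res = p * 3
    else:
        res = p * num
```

p=3, num=3
p < -2 is False; num != 3 is False
→ res = p * num = 9

9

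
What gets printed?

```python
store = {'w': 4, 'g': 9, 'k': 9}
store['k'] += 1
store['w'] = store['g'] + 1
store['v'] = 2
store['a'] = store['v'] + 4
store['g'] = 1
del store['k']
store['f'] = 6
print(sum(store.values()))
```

store['k'] = 9+1 = 10 → {'w': 4, 'g': 9, 'k': 10}
store['w'] = store['g']+1 = 10 → {'w': 10, 'g': 9, 'k': 10}
store['v'] = 2 → {'w': 10, 'g': 9, 'k': 10, 'v': 2}
store['a'] = store['v']+4 = 6 → {'w': 10, 'g': 9, 'k': 10, 'v': 2, 'a': 6}
store['g'] = 1 → {'w': 10, 'g': 1, 'k': 10, 'v': 2, 'a': 6}
del 'k' → {'w': 10, 'g': 1, 'v': 2, 'a': 6}
store['f'] = 6 → {'w': 10, 'g': 1, 'v': 2, 'a': 6, 'f': 6}
sum of values = 25

25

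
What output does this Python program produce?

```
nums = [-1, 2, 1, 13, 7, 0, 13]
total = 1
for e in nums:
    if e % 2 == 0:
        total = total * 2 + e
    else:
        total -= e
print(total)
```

e=-1: not even, total = 1-(-1) = 2
e=2: even, total = 2*2+2 = 6
e=1: not even, total = 6-1 = 5
e=13: not even, total = 5-13 = -8
e=7: not even, total = (-8)-7 = -15
e=0: even, total = (-15)*2+0 = -30
e=13: not even, total = (-30)-13 = -43

-43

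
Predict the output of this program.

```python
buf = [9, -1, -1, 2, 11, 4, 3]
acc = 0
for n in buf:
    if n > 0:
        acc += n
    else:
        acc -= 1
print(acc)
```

27

n=9: >0, acc = 0+9 = 9
n=-1: not >0, acc = 9-1 = 8
n=-1: not >0, acc = 8-1 = 7
n=2: >0, acc = 7+2 = 9
n=11: >0, acc = 9+11 = 20
n=4: >0, acc = 20+4 = 24
n=3: >0, acc = 24+3 = 27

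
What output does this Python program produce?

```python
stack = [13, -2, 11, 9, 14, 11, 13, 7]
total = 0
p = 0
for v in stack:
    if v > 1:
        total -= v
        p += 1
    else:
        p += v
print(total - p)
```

v=13: >1, total = 0-13 = -13; p=1
v=-2: not >1; p=-1
v=11: >1, total = (-13)-11 = -24; p=0
v=9: >1, total = (-24)-9 = -33; p=1
v=14: >1, total = (-33)-14 = -47; p=2
v=11: >1, total = (-47)-11 = -58; p=3
v=13: >1, total = (-58)-13 = -71; p=4
v=7: >1, total = (-71)-7 = -78; p=5
total-p = (-78)-5 = -83

-83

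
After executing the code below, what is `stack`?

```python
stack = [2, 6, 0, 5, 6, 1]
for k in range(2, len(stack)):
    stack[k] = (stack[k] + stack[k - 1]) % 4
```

k=2: stack[2] = (0+6)%4 = 2 → [2, 6, 2, 5, 6, 1]
k=3: stack[3] = (5+2)%4 = 3 → [2, 6, 2, 3, 6, 1]
k=4: stack[4] = (6+3)%4 = 1 → [2, 6, 2, 3, 1, 1]
k=5: stack[5] = (1+1)%4 = 2 → [2, 6, 2, 3, 1, 2]

[2, 6, 2, 3, 1, 2]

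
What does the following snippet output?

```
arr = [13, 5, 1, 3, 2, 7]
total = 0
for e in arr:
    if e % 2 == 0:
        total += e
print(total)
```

2

e=13: not even
e=5: not even
e=1: not even
e=3: not even
e=2: even, total = 0+2 = 2
e=7: not even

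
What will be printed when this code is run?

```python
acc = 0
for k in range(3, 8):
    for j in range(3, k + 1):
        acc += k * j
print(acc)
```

380

k=3,j=3: acc = 0+9 = 9
k=4,j=3: acc = 9+12 = 21
k=4,j=4: acc = 21+16 = 37
k=5,j=3: acc = 37+15 = 52
k=5,j=4: acc = 52+20 = 72
k=5,j=5: acc = 72+25 = 97
k=6,j=3: acc = 97+18 = 115
k=6,j=4: acc = 115+24 = 139
k=6,j=5: acc = 139+30 = 169
k=6,j=6: acc = 169+36 = 205
k=7,j=3: acc = 205+21 = 226
k=7,j=4: acc = 226+28 = 254
k=7,j=5: acc = 254+35 = 289
k=7,j=6: acc = 289+42 = 331
k=7,j=7: acc = 331+49 = 380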